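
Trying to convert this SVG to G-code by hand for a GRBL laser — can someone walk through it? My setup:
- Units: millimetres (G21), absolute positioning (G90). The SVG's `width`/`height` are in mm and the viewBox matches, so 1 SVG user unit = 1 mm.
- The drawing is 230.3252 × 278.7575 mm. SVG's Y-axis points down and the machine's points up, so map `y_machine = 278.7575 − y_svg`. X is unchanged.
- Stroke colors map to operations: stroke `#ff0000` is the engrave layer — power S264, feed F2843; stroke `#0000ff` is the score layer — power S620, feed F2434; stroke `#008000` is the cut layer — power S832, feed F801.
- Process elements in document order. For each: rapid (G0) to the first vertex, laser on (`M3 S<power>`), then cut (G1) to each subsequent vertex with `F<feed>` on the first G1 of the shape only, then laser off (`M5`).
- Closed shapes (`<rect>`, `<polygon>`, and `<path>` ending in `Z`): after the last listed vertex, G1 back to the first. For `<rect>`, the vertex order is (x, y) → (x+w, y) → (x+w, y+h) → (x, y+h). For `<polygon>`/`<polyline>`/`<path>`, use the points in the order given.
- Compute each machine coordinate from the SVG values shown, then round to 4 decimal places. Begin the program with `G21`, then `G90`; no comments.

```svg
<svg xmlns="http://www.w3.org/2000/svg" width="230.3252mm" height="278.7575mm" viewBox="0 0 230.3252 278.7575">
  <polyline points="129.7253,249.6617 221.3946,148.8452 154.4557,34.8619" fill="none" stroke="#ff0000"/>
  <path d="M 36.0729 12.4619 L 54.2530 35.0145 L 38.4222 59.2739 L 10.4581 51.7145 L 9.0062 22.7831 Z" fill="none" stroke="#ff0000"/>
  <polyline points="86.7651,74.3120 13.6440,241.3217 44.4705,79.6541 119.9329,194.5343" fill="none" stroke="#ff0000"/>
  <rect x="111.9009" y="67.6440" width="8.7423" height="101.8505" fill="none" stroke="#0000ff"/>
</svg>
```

G21
G90
G0 X129.7253 Y29.0958
M3 S264
G1 X221.3946 Y129.9123 F2843
G1 X154.4557 Y243.8956
M5
G0 X36.0729 Y266.2956
M3 S264
G1 X54.2530 Y243.7430 F2843
G1 X38.4222 Y219.4836
G1 X10.4581 Y227.0430
G1 X9.0062 Y255.9744
G1 X36.0729 Y266.2956
M5
G0 X86.7651 Y204.4455
M3 S264
G1 X13.6440 Y37.4358 F2843
G1 X44.4705 Y199.1034
G1 X119.9329 Y84.2232
M5
G0 X111.9009 Y211.1135
M3 S620
G1 X120.6432 Y211.1135 F2434
G1 X120.6432 Y109.2630
G1 X111.9009 Y109.2630
G1 X111.9009 Y211.1135
M5

Since the viewBox matches the mm dimensions, user units are millimetres directly. The only transform is the Y-flip y_m = 278.7575 − y_svg.

Shape 1 is a open polyline drawn with `<polyline>`. Its stroke #ff0000 means engrave at S264, F2843. After flipping Y the toolpath is (129.7253,29.0958) → (221.3946,129.9123) → (154.4557,243.8956).

Shape 2 is a regular polygon drawn with `<path>`. Its stroke #ff0000 means engrave at S264, F2843. After flipping Y the toolpath is (36.0729,266.2956) → (54.2530,243.7430) → (38.4222,219.4836) → (10.4581,227.0430) → (9.0062,255.9744) → (36.0729,266.2956), returning to the start.

Shape 3 is a open polyline drawn with `<polyline>`. Its stroke #ff0000 means engrave at S264, F2843. After flipping Y the toolpath is (86.7651,204.4455) → (13.6440,37.4358) → (44.4705,199.1034) → (119.9329,84.2232).

Shape 4 is a rectangle drawn with `<rect>`. Its stroke #0000ff means score at S620, F2434. After flipping Y the toolpath is (111.9009,211.1135) → (120.6432,211.1135) → (120.6432,109.2630) → (111.9009,109.2630) → (111.9009,211.1135), returning to the start.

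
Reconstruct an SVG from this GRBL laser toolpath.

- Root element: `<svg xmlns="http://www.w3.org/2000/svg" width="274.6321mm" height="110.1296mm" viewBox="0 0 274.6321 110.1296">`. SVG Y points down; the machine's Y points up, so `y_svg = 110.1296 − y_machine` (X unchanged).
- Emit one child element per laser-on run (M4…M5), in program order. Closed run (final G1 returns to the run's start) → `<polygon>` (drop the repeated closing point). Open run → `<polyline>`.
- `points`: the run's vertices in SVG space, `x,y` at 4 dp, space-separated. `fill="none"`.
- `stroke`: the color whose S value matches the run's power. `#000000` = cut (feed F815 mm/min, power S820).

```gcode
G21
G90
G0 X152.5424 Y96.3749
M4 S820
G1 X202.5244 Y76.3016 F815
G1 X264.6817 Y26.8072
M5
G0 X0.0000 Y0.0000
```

Each laser-on run becomes one SVG element. Flip Y back into SVG space with y_svg = 110.1296 − y_machine. Every run uses S820, so all elements get stroke `#000000` (cut).

Run 1: The run is open, so emit a `<polyline>` with points (Y-flipped): 152.5424,13.7547 202.5244,33.8280 264.6817,83.3224.

<svg xmlns="http://www.w3.org/2000/svg" width="274.6321mm" height="110.1296mm" viewBox="0 0 274.6321 110.1296">
  <polyline points="152.5424,13.7547 202.5244,33.8280 264.6817,83.3224" fill="none" stroke="#000000"/>
</svg>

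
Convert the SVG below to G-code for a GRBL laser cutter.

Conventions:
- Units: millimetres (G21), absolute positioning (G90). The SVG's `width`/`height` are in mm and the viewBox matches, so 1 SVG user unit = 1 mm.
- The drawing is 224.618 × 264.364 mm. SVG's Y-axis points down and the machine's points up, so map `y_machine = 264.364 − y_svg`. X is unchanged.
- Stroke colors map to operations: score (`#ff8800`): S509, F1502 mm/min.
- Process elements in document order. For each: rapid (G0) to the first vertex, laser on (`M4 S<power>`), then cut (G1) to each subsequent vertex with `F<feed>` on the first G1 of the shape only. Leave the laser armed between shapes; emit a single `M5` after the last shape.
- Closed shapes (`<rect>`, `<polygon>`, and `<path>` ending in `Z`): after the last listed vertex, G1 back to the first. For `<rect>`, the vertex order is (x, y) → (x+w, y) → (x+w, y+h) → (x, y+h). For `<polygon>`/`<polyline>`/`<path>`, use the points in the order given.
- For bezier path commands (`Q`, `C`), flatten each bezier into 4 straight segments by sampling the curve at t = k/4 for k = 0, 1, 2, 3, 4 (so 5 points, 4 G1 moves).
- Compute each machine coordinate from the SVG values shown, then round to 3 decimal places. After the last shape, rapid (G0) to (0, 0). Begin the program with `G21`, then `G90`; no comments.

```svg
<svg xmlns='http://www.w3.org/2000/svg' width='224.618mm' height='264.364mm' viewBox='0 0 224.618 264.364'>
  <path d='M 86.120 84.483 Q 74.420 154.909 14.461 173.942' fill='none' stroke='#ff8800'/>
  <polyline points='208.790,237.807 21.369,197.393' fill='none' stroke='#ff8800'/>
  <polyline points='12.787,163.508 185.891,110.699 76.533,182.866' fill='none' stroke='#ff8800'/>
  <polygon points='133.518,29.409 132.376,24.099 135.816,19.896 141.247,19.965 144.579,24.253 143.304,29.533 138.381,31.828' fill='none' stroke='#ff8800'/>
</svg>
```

G21
G90
G0 X86.120 Y179.881
M4 S509
G1 X77.254 Y147.880 F1502
G1 X62.355 Y122.303
G1 X41.424 Y103.151
G1 X14.461 Y90.422
G0 X208.790 Y26.557
M4 S509
G1 X21.369 Y66.971 F1502
G0 X12.787 Y100.856
M4 S509
G1 X185.891 Y153.665 F1502
G1 X76.533 Y81.498
G0 X133.518 Y234.955
M4 S509
G1 X132.376 Y240.265 F1502
G1 X135.816 Y244.468
G1 X141.247 Y244.399
G1 X144.579 Y240.111
G1 X143.304 Y234.831
G1 X138.381 Y232.536
G1 X133.518 Y234.955
M5
G0 X0.000 Y0.000

viewBox `0 0 224.618 264.364` with mm width/height → 1 unit = 1 mm. Flip: y_m = 264.364 − y_svg.

**Shape 1** — `<path>` quadratic bezier, stroke `#ff8800` → score (S509, F1502). Control points (SVG): P0=(86.120,84.483), P1=(74.420,154.909), P2=(14.461,173.942); sampled at t=k/4. Machine vertices: (86.120,179.881) → (77.254,147.880) → (62.355,122.303) → (41.424,103.151) → (14.461,90.422). Open path.

**Shape 2** — `<polyline>` line segment, stroke `#ff8800` → score (S509, F1502). Machine vertices: (208.790,26.557) → (21.369,66.971). Open path.

**Shape 3** — `<polyline>` open polyline, stroke `#ff8800` → score (S509, F1502). Machine vertices: (12.787,100.856) → (185.891,153.665) → (76.533,81.498). Open path.

**Shape 4** — `<polygon>` regular polygon, stroke `#ff8800` → score (S509, F1502). Machine vertices: (133.518,234.955) → (132.376,240.265) → (135.816,244.468) → (141.247,244.399) → (144.579,240.111) → (143.304,234.831) → (138.381,232.536) → (133.518,234.955). Closed: final G1 returns to the first vertex.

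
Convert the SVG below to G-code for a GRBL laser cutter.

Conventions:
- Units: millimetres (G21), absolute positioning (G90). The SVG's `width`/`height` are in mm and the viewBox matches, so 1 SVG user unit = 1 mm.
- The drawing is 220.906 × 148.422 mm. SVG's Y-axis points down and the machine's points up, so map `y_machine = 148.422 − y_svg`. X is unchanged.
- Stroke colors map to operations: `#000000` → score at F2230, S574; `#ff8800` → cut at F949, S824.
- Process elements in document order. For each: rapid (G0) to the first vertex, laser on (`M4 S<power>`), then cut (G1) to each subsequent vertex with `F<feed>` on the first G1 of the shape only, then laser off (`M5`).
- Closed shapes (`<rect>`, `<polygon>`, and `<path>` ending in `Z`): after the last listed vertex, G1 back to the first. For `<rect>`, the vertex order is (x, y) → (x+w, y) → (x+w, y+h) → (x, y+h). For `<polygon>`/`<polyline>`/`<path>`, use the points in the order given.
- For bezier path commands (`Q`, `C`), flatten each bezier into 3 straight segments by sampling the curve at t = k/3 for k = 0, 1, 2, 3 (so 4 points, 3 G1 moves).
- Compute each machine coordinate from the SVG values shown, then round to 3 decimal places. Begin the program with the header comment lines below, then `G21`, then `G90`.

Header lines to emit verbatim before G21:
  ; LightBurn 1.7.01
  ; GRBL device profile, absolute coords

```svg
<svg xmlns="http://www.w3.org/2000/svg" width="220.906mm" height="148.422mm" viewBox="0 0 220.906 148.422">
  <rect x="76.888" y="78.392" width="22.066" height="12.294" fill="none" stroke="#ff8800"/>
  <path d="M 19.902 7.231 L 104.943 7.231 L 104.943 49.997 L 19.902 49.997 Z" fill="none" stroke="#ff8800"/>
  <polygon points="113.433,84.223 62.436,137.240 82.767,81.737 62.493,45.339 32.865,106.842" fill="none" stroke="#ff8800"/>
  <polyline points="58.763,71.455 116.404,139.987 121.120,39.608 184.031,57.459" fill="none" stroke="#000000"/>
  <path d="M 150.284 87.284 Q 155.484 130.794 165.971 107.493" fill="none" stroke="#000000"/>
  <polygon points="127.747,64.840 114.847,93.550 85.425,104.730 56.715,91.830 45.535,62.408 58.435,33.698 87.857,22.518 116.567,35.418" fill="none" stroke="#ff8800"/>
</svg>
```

1 u = 1 mm; y_m = 148.422 − y.

[1] `<rect>` rectangle, #ff8800→cut S824 F949: (76.888,70.030) → (98.954,70.030) → (98.954,57.736) → (76.888,57.736) → (76.888,70.030) (closed)

[2] `<path>` rectangle, #ff8800→cut S824 F949: (19.902,141.191) → (104.943,141.191) → (104.943,98.425) → (19.902,98.425) → (19.902,141.191) (closed)

[3] `<polygon>` closed polygon, #ff8800→cut S824 F949: (113.433,64.199) → (62.436,11.182) → (82.767,66.685) → (62.493,103.083) → (32.865,41.580) → (113.433,64.199) (closed)

[4] `<polyline>` open polyline, #000000→score S574 F2230: (58.763,76.967) → (116.404,8.435) → (121.120,108.814) → (184.031,90.963)

[5] `<path>` quadratic bezier, #000000→score S574 F2230: (150.284,61.138) → (154.338,39.555) → (159.567,32.818) → (165.971,40.929)

[6] `<polygon>` regular polygon, #ff8800→cut S824 F949: (127.747,83.582) → (114.847,54.872) → (85.425,43.692) → (56.715,56.592) → (45.535,86.014) → (58.435,114.724) → (87.857,125.904) → (116.567,113.004) → (127.747,83.582) (closed)

; LightBurn 1.7.01
; GRBL device profile, absolute coords
G21
G90
G0 X76.888 Y70.030
M4 S824
G1 X98.954 Y70.030 F949
G1 X98.954 Y57.736
G1 X76.888 Y57.736
G1 X76.888 Y70.030
M5
G0 X19.902 Y141.191
M4 S824
G1 X104.943 Y141.191 F949
G1 X104.943 Y98.425
G1 X19.902 Y98.425
G1 X19.902 Y141.191
M5
G0 X113.433 Y64.199
M4 S824
G1 X62.436 Y11.182 F949
G1 X82.767 Y66.685
G1 X62.493 Y103.083
G1 X32.865 Y41.580
G1 X113.433 Y64.199
M5
G0 X58.763 Y76.967
M4 S574
G1 X116.404 Y8.435 F2230
G1 X121.120 Y108.814
G1 X184.031 Y90.963
M5
G0 X150.284 Y61.138
M4 S574
G1 X154.338 Y39.555 F2230
G1 X159.567 Y32.818
G1 X165.971 Y40.929
M5
G0 X127.747 Y83.582
M4 S824
G1 X114.847 Y54.872 F949
G1 X85.425 Y43.692
G1 X56.715 Y56.592
G1 X45.535 Y86.014
G1 X58.435 Y114.724
G1 X87.857 Y125.904
G1 X116.567 Y113.004
G1 X127.747 Y83.582
M5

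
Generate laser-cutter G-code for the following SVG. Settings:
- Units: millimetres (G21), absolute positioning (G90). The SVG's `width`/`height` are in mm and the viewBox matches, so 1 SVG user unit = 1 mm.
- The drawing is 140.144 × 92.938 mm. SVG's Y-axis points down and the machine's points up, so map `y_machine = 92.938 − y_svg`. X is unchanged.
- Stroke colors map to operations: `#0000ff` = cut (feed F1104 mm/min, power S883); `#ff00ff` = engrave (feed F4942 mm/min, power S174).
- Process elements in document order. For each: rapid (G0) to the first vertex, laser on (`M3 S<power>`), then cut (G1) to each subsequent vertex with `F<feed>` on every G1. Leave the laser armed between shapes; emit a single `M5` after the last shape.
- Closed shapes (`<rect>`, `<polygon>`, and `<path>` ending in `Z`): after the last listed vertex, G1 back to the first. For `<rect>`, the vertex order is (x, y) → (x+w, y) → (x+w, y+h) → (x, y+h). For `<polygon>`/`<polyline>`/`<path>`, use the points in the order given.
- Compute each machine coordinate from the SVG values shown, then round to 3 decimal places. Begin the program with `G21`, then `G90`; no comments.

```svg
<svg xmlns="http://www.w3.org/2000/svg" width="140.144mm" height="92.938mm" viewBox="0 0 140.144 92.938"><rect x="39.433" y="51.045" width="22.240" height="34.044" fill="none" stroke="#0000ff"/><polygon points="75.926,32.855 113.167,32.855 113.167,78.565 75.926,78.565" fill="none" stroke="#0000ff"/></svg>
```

Since the viewBox matches the mm dimensions, user units are millimetres directly. The only transform is the Y-flip y_m = 92.938 − y_svg.

Shape 1 is a rectangle drawn with `<rect>`. Its stroke #0000ff means cut at S883, F1104. After flipping Y the toolpath is (39.433,41.893) → (61.673,41.893) → (61.673,7.849) → (39.433,7.849) → (39.433,41.893), returning to the start.

Shape 2 is a rectangle drawn with `<polygon>`. Its stroke #0000ff means cut at S883, F1104. After flipping Y the toolpath is (75.926,60.083) → (113.167,60.083) → (113.167,14.373) → (75.926,14.373) → (75.926,60.083), returning to the start.

G21
G90
G0 X39.433 Y41.893
M3 S883
G1 X61.673 Y41.893 F1104
G1 X61.673 Y7.849 F1104
G1 X39.433 Y7.849 F1104
G1 X39.433 Y41.893 F1104
G0 X75.926 Y60.083
M3 S883
G1 X113.167 Y60.083 F1104
G1 X113.167 Y14.373 F1104
G1 X75.926 Y14.373 F1104
G1 X75.926 Y60.083 F1104
M5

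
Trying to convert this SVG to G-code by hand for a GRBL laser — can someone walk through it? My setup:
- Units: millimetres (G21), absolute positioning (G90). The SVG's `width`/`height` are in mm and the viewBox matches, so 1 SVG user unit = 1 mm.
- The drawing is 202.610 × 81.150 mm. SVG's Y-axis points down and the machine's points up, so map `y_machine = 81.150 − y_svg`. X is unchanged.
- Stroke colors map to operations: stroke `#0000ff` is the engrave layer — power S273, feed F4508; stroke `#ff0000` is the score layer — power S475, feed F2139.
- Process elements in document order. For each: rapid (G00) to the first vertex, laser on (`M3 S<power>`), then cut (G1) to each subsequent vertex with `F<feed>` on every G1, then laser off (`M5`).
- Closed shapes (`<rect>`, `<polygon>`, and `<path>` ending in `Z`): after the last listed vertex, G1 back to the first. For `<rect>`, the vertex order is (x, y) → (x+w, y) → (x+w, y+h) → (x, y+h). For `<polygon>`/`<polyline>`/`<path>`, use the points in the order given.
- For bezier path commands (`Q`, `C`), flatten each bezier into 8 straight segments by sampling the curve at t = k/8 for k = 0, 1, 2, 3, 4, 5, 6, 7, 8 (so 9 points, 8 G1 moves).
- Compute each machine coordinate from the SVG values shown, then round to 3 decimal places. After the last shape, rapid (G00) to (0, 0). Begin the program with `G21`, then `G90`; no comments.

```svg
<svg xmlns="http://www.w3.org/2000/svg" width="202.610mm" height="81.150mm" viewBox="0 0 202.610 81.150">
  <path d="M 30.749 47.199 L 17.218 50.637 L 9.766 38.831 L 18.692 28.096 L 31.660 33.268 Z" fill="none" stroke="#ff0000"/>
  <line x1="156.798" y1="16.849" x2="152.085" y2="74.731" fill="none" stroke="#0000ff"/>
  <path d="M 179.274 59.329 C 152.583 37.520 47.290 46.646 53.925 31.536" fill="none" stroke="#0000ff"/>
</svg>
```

G21
G90
G00 X30.749 Y33.951
M3 S475
G1 X17.218 Y30.513 F2139
G1 X9.766 Y42.319 F2139
G1 X18.692 Y53.054 F2139
G1 X31.660 Y47.882 F2139
G1 X30.749 Y33.951 F2139
M5
G00 X156.798 Y64.301
M3 S273
G1 X152.085 Y6.419 F4508
M5
G00 X179.274 Y21.821
M3 S273
G1 X165.953 Y28.657 F4508
G1 X147.495 Y33.239 F4508
G1 X126.134 Y36.215 F4508
G1 X104.102 Y38.230 F4508
G1 X83.633 Y39.930 F4508
G1 X66.958 Y41.964 F4508
G1 X56.311 Y44.976 F4508
G1 X53.925 Y49.614 F4508
M5
G00 X0.000 Y0.000

Since the viewBox matches the mm dimensions, user units are millimetres directly. The only transform is the Y-flip y_m = 81.150 − y_svg.

Shape 1 is a regular polygon drawn with `<path>`. Its stroke #ff0000 means score at S475, F2139. After flipping Y the toolpath is (30.749,33.951) → (17.218,30.513) → (9.766,42.319) → (18.692,53.054) → (31.660,47.882) → (30.749,33.951), returning to the start.

Shape 2 is a line segment drawn with `<line>`. Its stroke #0000ff means engrave at S273, F4508. After flipping Y the toolpath is (156.798,64.301) → (152.085,6.419).

Shape 3 is a cubic bezier drawn with `<path>`. Its stroke #0000ff means engrave at S273, F4508. After flipping Y the toolpath is (179.274,21.821) → (165.953,28.657) → (147.495,33.239) → (126.134,36.215) → (104.102,38.230) → (83.633,39.930) → (66.958,41.964) → (56.311,44.976) → (53.925,49.614).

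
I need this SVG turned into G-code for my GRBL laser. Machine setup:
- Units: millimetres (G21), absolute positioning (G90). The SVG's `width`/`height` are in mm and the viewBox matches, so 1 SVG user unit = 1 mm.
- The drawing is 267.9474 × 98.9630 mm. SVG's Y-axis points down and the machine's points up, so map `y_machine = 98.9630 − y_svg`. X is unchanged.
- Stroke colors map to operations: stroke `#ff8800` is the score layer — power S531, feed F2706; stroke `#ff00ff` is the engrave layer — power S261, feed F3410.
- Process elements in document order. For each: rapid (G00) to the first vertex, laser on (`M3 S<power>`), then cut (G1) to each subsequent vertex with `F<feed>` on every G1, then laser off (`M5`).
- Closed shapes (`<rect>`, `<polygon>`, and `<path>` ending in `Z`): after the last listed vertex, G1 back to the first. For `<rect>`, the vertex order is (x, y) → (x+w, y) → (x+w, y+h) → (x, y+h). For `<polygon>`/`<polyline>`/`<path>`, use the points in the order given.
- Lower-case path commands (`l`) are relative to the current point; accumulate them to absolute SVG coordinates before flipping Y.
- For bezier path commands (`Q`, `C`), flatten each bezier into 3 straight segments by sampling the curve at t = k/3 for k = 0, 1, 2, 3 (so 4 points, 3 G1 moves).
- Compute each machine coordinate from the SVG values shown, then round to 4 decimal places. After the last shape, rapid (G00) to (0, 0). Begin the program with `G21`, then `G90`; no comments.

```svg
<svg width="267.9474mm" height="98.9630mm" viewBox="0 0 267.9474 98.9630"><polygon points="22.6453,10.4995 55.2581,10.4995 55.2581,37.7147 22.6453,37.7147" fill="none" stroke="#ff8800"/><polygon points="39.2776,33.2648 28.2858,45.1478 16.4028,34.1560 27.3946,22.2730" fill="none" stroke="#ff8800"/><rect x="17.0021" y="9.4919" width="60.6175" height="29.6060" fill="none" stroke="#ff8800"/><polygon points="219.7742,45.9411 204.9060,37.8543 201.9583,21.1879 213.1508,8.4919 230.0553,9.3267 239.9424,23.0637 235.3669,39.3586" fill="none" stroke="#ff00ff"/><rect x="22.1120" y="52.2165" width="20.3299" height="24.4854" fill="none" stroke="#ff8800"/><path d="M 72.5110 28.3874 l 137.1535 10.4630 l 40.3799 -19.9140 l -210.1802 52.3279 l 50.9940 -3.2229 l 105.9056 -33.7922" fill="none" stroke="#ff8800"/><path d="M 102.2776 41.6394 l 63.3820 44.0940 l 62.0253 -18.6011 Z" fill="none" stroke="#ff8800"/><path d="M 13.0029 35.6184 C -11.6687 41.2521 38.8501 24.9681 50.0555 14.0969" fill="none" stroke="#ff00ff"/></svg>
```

G21
G90
G00 X22.6453 Y88.4635
M3 S531
G1 X55.2581 Y88.4635 F2706
G1 X55.2581 Y61.2483 F2706
G1 X22.6453 Y61.2483 F2706
G1 X22.6453 Y88.4635 F2706
M5
G00 X39.2776 Y65.6982
M3 S531
G1 X28.2858 Y53.8152 F2706
G1 X16.4028 Y64.8070 F2706
G1 X27.3946 Y76.6900 F2706
G1 X39.2776 Y65.6982 F2706
M5
G00 X17.0021 Y89.4711
M3 S531
G1 X77.6196 Y89.4711 F2706
G1 X77.6196 Y59.8651 F2706
G1 X17.0021 Y59.8651 F2706
G1 X17.0021 Y89.4711 F2706
M5
G00 X219.7742 Y53.0219
M3 S261
G1 X204.9060 Y61.1087 F3410
G1 X201.9583 Y77.7751 F3410
G1 X213.1508 Y90.4711 F3410
G1 X230.0553 Y89.6363 F3410
G1 X239.9424 Y75.8993 F3410
G1 X235.3669 Y59.6044 F3410
G1 X219.7742 Y53.0219 F3410
M5
G00 X22.1120 Y46.7465
M3 S531
G1 X42.4419 Y46.7465 F2706
G1 X42.4419 Y22.2611 F2706
G1 X22.1120 Y22.2611 F2706
G1 X22.1120 Y46.7465 F2706
M5
G00 X72.5110 Y70.5756
M3 S531
G1 X209.6645 Y60.1126 F2706
G1 X250.0444 Y80.0266 F2706
G1 X39.8642 Y27.6987 F2706
G1 X90.8582 Y30.9216 F2706
G1 X196.7638 Y64.7138 F2706
M5
G00 X102.2776 Y57.3236
M3 S531
G1 X165.6596 Y13.2296 F2706
G1 X227.6849 Y31.8307 F2706
G1 X102.2776 Y57.3236 F2706
M5
G00 X13.0029 Y63.3446
M3 S261
G1 X9.1539 Y64.0046 F3410
G1 X29.9865 Y73.2029 F3410
G1 X50.0555 Y84.8661 F3410
M5
G00 X0.0000 Y0.0000

1 u = 1 mm; y_m = 98.9630 − y.

[1] `<polygon>` rectangle, #ff8800→score S531 F2706: (22.6453,88.4635) → (55.2581,88.4635) → (55.2581,61.2483) → (22.6453,61.2483) → (22.6453,88.4635) (closed)

[2] `<polygon>` regular polygon, #ff8800→score S531 F2706: (39.2776,65.6982) → (28.2858,53.8152) → (16.4028,64.8070) → (27.3946,76.6900) → (39.2776,65.6982) (closed)

[3] `<rect>` rectangle, #ff8800→score S531 F2706: (17.0021,89.4711) → (77.6196,89.4711) → (77.6196,59.8651) → (17.0021,59.8651) → (17.0021,89.4711) (closed)

[4] `<polygon>` regular polygon, #ff00ff→engrave S261 F3410: (219.7742,53.0219) → (204.9060,61.1087) → (201.9583,77.7751) → (213.1508,90.4711) → (230.0553,89.6363) → (239.9424,75.8993) → (235.3669,59.6044) → (219.7742,53.0219) (closed)

[5] `<rect>` rectangle, #ff8800→score S531 F2706: (22.1120,46.7465) → (42.4419,46.7465) → (42.4419,22.2611) → (22.1120,22.2611) → (22.1120,46.7465) (closed)

[6] `<path>` open polyline, #ff8800→score S531 F2706: (72.5110,70.5756) → (209.6645,60.1126) → (250.0444,80.0266) → (39.8642,27.6987) → (90.8582,30.9216) → (196.7638,64.7138)

[7] `<path>` closed polygon, #ff8800→score S531 F2706: (102.2776,57.3236) → (165.6596,13.2296) → (227.6849,31.8307) → (102.2776,57.3236) (closed)

[8] `<path>` cubic bezier, #ff00ff→engrave S261 F3410: (13.0029,63.3446) → (9.1539,64.0046) → (29.9865,73.2029) → (50.0555,84.8661)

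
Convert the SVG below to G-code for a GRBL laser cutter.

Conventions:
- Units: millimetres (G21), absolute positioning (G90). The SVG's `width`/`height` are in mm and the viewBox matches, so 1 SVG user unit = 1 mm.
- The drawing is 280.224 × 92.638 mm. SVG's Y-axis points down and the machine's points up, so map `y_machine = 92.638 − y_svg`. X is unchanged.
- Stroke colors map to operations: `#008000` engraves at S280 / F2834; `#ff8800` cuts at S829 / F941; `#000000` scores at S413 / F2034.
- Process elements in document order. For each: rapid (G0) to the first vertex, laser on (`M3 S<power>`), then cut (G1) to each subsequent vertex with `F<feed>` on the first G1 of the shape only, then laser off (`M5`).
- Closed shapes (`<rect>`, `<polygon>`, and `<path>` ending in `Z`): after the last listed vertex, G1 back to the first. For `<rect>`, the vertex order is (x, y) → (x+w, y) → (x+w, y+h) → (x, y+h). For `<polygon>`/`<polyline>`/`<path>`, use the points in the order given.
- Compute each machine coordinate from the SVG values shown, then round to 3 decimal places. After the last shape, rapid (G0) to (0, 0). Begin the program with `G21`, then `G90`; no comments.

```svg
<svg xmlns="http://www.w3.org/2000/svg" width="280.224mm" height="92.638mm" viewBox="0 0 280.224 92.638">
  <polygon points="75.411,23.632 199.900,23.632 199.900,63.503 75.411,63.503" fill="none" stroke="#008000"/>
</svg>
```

1 u = 1 mm; y_m = 92.638 − y.

[1] `<polygon>` rectangle, #008000→engrave S280 F2834: (75.411,69.006) → (199.900,69.006) → (199.900,29.135) → (75.411,29.135) → (75.411,69.006) (closed)

G21
G90
G0 X75.411 Y69.006
M3 S280
G1 X199.900 Y69.006 F2834
G1 X199.900 Y29.135
G1 X75.411 Y29.135
G1 X75.411 Y69.006
M5
G0 X0.000 Y0.000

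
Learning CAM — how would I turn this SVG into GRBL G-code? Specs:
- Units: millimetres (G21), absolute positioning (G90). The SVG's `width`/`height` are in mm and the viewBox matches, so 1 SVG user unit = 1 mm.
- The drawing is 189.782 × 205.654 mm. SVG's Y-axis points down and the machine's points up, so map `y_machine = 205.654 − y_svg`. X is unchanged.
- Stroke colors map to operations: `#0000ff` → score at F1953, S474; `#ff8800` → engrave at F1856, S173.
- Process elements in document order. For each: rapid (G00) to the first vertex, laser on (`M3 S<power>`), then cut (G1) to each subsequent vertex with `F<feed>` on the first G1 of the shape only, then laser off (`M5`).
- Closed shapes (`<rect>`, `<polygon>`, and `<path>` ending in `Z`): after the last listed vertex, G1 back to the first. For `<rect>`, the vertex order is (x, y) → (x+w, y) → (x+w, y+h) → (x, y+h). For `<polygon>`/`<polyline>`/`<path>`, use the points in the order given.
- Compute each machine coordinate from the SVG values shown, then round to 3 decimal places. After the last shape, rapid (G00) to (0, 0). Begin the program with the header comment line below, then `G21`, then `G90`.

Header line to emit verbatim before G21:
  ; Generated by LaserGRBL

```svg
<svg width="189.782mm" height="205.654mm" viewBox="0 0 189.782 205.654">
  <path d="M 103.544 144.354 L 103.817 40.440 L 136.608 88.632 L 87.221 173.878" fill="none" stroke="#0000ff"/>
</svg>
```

; Generated by LaserGRBL
G21
G90
G00 X103.544 Y61.300
M3 S474
G1 X103.817 Y165.214 F1953
G1 X136.608 Y117.022
G1 X87.221 Y31.776
M5
G00 X0.000 Y0.000

1 u = 1 mm; y_m = 205.654 − y.

[1] `<path>` open polyline, #0000ff→score S474 F1953: (103.544,61.300) → (103.817,165.214) → (136.608,117.022) → (87.221,31.776)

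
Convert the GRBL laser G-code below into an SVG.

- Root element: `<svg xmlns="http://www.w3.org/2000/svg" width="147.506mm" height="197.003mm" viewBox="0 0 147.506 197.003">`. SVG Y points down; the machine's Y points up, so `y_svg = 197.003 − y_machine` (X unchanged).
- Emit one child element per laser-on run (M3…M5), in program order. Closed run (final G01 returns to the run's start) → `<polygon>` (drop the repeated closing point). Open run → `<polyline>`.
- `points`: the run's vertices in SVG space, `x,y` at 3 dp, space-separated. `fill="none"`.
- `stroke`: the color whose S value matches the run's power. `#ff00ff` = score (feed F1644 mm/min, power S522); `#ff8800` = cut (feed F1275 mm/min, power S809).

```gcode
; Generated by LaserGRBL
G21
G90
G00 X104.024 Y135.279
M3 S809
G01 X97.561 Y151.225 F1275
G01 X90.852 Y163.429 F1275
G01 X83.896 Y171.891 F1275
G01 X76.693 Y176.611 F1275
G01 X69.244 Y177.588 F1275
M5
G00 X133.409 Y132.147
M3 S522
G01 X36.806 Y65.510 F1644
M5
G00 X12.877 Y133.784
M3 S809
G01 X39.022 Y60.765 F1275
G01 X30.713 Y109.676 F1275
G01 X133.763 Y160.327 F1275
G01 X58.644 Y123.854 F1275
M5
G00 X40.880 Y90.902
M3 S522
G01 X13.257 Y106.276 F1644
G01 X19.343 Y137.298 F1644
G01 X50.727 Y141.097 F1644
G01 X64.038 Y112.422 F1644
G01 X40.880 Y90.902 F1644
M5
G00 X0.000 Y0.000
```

Machine Y-up, SVG Y-down with viewBox height 197.003, so y_svg = 197.003 − y_machine; X carries over.

Run 1: power S809 maps to stroke `#ff8800` (cut). The run is open, so emit a `<polyline>` with points (Y-flipped): 104.024,61.724 97.561,45.778 90.852,33.574 83.896,25.112 76.693,20.392 69.244,19.415.

Run 2: S522 ⇒ score layer `#ff00ff`. The run is open, so emit a `<polyline>` with points (Y-flipped): 133.409,64.856 36.806,131.493.

Run 3: the run's S809 means `#ff8800` (cut). The run is open, so emit a `<polyline>` with points (Y-flipped): 12.877,63.219 39.022,136.238 30.713,87.327 133.763,36.676 58.644,73.149.

Run 4: the run's S522 means `#ff00ff` (score). The run returns to its start, so emit a `<polygon>` with points (Y-flipped): 40.880,106.101 13.257,90.727 19.343,59.705 50.727,55.906 64.038,84.581.

<svg xmlns="http://www.w3.org/2000/svg" width="147.506mm" height="197.003mm" viewBox="0 0 147.506 197.003">
  <polyline points="104.024,61.724 97.561,45.778 90.852,33.574 83.896,25.112 76.693,20.392 69.244,19.415" fill="none" stroke="#ff8800"/>
  <polyline points="133.409,64.856 36.806,131.493" fill="none" stroke="#ff00ff"/>
  <polyline points="12.877,63.219 39.022,136.238 30.713,87.327 133.763,36.676 58.644,73.149" fill="none" stroke="#ff8800"/>
  <polygon points="40.880,106.101 13.257,90.727 19.343,59.705 50.727,55.906 64.038,84.581" fill="none" stroke="#ff00ff"/>
</svg>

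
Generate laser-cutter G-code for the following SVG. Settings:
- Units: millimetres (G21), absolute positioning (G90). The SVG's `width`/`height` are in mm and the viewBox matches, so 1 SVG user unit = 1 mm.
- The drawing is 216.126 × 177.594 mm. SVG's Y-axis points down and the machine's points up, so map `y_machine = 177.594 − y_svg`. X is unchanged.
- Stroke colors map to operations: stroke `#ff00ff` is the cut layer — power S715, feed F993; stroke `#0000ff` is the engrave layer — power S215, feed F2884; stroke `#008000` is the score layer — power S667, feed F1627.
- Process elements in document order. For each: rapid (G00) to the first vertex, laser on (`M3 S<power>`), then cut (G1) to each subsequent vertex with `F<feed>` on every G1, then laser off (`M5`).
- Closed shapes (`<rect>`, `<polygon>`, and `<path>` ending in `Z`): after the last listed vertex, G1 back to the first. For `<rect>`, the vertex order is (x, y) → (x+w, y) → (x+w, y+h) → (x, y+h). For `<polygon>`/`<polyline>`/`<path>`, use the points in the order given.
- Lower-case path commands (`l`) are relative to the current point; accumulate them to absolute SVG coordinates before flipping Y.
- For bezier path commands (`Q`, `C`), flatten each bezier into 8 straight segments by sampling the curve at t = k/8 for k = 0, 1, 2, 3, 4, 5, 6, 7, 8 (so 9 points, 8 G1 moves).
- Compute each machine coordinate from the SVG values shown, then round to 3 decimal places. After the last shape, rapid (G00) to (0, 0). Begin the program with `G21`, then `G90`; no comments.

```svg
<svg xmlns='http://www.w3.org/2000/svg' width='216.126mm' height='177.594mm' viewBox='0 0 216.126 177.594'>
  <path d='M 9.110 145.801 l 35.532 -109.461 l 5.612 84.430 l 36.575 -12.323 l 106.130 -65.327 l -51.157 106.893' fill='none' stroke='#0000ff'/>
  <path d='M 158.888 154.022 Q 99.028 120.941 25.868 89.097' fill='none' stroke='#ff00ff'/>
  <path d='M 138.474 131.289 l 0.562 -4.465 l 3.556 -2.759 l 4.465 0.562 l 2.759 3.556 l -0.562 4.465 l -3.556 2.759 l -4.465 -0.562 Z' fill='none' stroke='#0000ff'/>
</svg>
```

G21
G90
G00 X9.110 Y31.793
M3 S215
G1 X44.642 Y141.254 F2884
G1 X50.254 Y56.824 F2884
G1 X86.829 Y69.147 F2884
G1 X192.959 Y134.474 F2884
G1 X141.802 Y27.581 F2884
M5
G00 X158.888 Y23.572
M3 S715
G1 X143.715 Y31.823 F993
G1 X128.127 Y40.035 F993
G1 X112.123 Y48.209 F993
G1 X95.703 Y56.344 F993
G1 X78.868 Y64.440 F993
G1 X61.617 Y72.498 F993
G1 X43.950 Y80.517 F993
G1 X25.868 Y88.497 F993
M5
G00 X138.474 Y46.305
M3 S215
G1 X139.036 Y50.770 F2884
G1 X142.592 Y53.529 F2884
G1 X147.057 Y52.967 F2884
G1 X149.816 Y49.411 F2884
G1 X149.254 Y44.946 F2884
G1 X145.698 Y42.187 F2884
G1 X141.233 Y42.749 F2884
G1 X138.474 Y46.305 F2884
M5
G00 X0.000 Y0.000

Since the viewBox matches the mm dimensions, user units are millimetres directly. The only transform is the Y-flip y_m = 177.594 − y_svg.

Shape 1 is a open polyline drawn with `<path>`. Its stroke #0000ff means engrave at S215, F2884. After flipping Y the toolpath is (9.110,31.793) → (44.642,141.254) → (50.254,56.824) → (86.829,69.147) → (192.959,134.474) → (141.802,27.581).

Shape 2 is a quadratic bezier drawn with `<path>`. Its stroke #ff00ff means cut at S715, F993. After flipping Y the toolpath is (158.888,23.572) → (143.715,31.823) → (128.127,40.035) → (112.123,48.209) → (95.703,56.344) → (78.868,64.440) → (61.617,72.498) → (43.950,80.517) → (25.868,88.497).

Shape 3 is a regular polygon drawn with `<path>`. Its stroke #0000ff means engrave at S215, F2884. After flipping Y the toolpath is (138.474,46.305) → (139.036,50.770) → (142.592,53.529) → (147.057,52.967) → (149.816,49.411) → (149.254,44.946) → (145.698,42.187) → (141.233,42.749) → (138.474,46.305), returning to the start.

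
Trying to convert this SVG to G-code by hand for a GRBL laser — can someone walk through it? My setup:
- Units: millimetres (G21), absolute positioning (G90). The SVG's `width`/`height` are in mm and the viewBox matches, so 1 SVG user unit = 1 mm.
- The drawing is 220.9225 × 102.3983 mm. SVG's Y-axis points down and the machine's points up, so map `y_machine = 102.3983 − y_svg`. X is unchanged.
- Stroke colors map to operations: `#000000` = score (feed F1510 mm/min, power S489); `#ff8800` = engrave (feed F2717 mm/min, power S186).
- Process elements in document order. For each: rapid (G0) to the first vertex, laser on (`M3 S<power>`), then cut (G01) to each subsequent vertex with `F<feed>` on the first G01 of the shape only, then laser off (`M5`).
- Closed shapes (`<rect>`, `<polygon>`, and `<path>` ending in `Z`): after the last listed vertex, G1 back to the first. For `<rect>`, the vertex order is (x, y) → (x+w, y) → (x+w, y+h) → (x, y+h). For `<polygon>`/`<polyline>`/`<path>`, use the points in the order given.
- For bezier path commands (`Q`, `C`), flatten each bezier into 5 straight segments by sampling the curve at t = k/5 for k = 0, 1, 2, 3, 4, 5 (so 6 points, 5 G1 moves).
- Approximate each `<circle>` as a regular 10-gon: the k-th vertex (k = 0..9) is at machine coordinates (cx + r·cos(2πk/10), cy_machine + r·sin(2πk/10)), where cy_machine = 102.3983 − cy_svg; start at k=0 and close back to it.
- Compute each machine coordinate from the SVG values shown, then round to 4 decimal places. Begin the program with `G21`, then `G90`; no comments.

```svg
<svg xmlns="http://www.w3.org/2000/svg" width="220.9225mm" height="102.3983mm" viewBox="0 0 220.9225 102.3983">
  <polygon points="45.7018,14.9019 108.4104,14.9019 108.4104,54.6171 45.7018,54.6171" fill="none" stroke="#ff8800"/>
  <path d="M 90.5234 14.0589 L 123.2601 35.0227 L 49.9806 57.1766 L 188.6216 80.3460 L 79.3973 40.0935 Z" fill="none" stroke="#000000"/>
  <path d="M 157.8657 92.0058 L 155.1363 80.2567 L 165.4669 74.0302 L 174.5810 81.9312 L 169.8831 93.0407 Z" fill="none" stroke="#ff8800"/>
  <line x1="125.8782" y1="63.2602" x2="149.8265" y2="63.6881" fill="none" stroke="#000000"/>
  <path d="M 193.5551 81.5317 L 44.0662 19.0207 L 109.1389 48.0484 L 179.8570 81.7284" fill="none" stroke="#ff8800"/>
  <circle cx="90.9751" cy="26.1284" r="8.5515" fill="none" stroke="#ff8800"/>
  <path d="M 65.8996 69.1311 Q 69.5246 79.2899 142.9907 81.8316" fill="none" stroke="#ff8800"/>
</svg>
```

1 u = 1 mm; y_m = 102.3983 − y.

[1] `<polygon>` rectangle, #ff8800→engrave S186 F2717: (45.7018,87.4964) → (108.4104,87.4964) → (108.4104,47.7812) → (45.7018,47.7812) → (45.7018,87.4964) (closed)

[2] `<path>` closed polygon, #000000→score S489 F1510: (90.5234,88.3394) → (123.2601,67.3756) → (49.9806,45.2217) → (188.6216,22.0523) → (79.3973,62.3048) → (90.5234,88.3394) (closed)

[3] `<path>` regular polygon, #ff8800→engrave S186 F2717: (157.8657,10.3925) → (155.1363,22.1416) → (165.4669,28.3681) → (174.5810,20.4671) → (169.8831,9.3576) → (157.8657,10.3925) (closed)

[4] `<line>` line segment, #000000→score S489 F1510: (125.8782,39.1381) → (149.8265,38.7102)

[5] `<path>` open polyline, #ff8800→engrave S186 F2717: (193.5551,20.8666) → (44.0662,83.3776) → (109.1389,54.3499) → (179.8570,20.6699)

[6] `<circle>` circle, #ff8800→engrave S186 F2717: (99.5266,76.2699) → (97.8934,81.2963) → (93.6177,84.4029) → (88.3325,84.4029) → (84.0568,81.2963) → (82.4236,76.2699) → (84.0568,71.2435) → (88.3325,68.1369) → (93.6177,68.1369) → (97.8934,71.2435) → (99.5266,76.2699) (closed)

[7] `<path>` quadratic bezier, #ff8800→engrave S186 F2717: (65.8996,33.2672) → (70.1432,29.5084) → (79.9742,26.3589) → (95.3924,23.8188) → (116.3979,21.8881) → (142.9907,20.5667)

G21
G90
G0 X45.7018 Y87.4964
M3 S186
G01 X108.4104 Y87.4964 F2717
G01 X108.4104 Y47.7812
G01 X45.7018 Y47.7812
G01 X45.7018 Y87.4964
M5
G0 X90.5234 Y88.3394
M3 S489
G01 X123.2601 Y67.3756 F1510
G01 X49.9806 Y45.2217
G01 X188.6216 Y22.0523
G01 X79.3973 Y62.3048
G01 X90.5234 Y88.3394
M5
G0 X157.8657 Y10.3925
M3 S186
G01 X155.1363 Y22.1416 F2717
G01 X165.4669 Y28.3681
G01 X174.5810 Y20.4671
G01 X169.8831 Y9.3576
G01 X157.8657 Y10.3925
M5
G0 X125.8782 Y39.1381
M3 S489
G01 X149.8265 Y38.7102 F1510
M5
G0 X193.5551 Y20.8666
M3 S186
G01 X44.0662 Y83.3776 F2717
G01 X109.1389 Y54.3499
G01 X179.8570 Y20.6699
M5
G0 X99.5266 Y76.2699
M3 S186
G01 X97.8934 Y81.2963 F2717
G01 X93.6177 Y84.4029
G01 X88.3325 Y84.4029
G01 X84.0568 Y81.2963
G01 X82.4236 Y76.2699
G01 X84.0568 Y71.2435
G01 X88.3325 Y68.1369
G01 X93.6177 Y68.1369
G01 X97.8934 Y71.2435
G01 X99.5266 Y76.2699
M5
G0 X65.8996 Y33.2672
M3 S186
G01 X70.1432 Y29.5084 F2717
G01 X79.9742 Y26.3589
G01 X95.3924 Y23.8188
G01 X116.3979 Y21.8881
G01 X142.9907 Y20.5667
M5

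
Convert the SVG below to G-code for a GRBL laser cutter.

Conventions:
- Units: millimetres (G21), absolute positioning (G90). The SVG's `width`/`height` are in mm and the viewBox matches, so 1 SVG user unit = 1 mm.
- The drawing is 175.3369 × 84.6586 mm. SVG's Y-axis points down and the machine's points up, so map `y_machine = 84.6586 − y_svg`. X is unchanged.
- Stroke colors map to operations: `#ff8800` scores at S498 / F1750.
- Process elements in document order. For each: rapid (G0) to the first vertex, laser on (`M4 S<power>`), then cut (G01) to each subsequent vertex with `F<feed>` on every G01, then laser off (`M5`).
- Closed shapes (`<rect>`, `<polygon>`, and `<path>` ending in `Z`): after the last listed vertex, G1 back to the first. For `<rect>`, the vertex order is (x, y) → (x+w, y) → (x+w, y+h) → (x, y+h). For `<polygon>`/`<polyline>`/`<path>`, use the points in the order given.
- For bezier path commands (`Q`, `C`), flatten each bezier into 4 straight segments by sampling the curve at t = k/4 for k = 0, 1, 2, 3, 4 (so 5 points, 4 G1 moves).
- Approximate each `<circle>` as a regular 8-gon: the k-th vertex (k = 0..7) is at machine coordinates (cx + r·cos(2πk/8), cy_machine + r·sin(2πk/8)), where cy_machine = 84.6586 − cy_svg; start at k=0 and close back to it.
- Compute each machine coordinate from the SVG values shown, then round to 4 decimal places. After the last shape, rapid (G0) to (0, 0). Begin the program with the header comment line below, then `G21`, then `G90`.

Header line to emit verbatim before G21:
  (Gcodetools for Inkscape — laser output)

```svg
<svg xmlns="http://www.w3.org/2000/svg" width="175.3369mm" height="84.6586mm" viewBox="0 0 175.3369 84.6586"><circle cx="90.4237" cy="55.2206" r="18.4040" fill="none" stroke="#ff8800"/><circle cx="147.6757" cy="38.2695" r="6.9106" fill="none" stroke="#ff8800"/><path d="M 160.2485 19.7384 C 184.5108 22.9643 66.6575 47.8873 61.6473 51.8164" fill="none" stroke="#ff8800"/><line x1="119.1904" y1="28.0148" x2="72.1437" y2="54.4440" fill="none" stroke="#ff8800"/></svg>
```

(Gcodetools for Inkscape — laser output)
G21
G90
G0 X108.8277 Y29.4380
M4 S498
G01 X103.4373 Y42.4516 F1750
G01 X90.4237 Y47.8420 F1750
G01 X77.4101 Y42.4516 F1750
G01 X72.0197 Y29.4380 F1750
G01 X77.4101 Y16.4244 F1750
G01 X90.4237 Y11.0340 F1750
G01 X103.4373 Y16.4244 F1750
G01 X108.8277 Y29.4380 F1750
M5
G0 X154.5863 Y46.3891
M4 S498
G01 X152.5622 Y51.2756 F1750
G01 X147.6757 Y53.2997 F1750
G01 X142.7892 Y51.2756 F1750
G01 X140.7651 Y46.3891 F1750
G01 X142.7892 Y41.5026 F1750
G01 X147.6757 Y39.4785 F1750
G01 X152.5622 Y41.5026 F1750
G01 X154.5863 Y46.3891 F1750
M5
G0 X160.2485 Y64.9202
M4 S498
G01 X155.7823 Y59.0996 F1750
G01 X121.9251 Y49.1449 F1750
G01 X82.5793 Y39.0583 F1750
G01 X61.6473 Y32.8422 F1750
M5
G0 X119.1904 Y56.6438
M4 S498
G01 X72.1437 Y30.2146 F1750
M5
G0 X0.0000 Y0.0000

viewBox `0 0 175.3369 84.6586` with mm width/height → 1 unit = 1 mm. Flip: y_m = 84.6586 − y_svg.

**Shape 1** — `<circle>` circle, stroke `#ff8800` → score (S498, F1750). Machine vertices: (108.8277,29.4380) → (103.4373,42.4516) → (90.4237,47.8420) → (77.4101,42.4516) → (72.0197,29.4380) → (77.4101,16.4244) → (90.4237,11.0340) → (103.4373,16.4244) → (108.8277,29.4380). Closed: final G1 returns to the first vertex.

**Shape 2** — `<circle>` circle, stroke `#ff8800` → score (S498, F1750). Machine vertices: (154.5863,46.3891) → (152.5622,51.2756) → (147.6757,53.2997) → (142.7892,51.2756) → (140.7651,46.3891) → (142.7892,41.5026) → (147.6757,39.4785) → (152.5622,41.5026) → (154.5863,46.3891). Closed: final G1 returns to the first vertex.

**Shape 3** — `<path>` cubic bezier, stroke `#ff8800` → score (S498, F1750). Control points (SVG): P0=(160.2485,19.7384), P1=(184.5108,22.9643), P2=(66.6575,47.8873), P3=(61.6473,51.8164); sampled at t=k/4. Machine vertices: (160.2485,64.9202) → (155.7823,59.0996) → (121.9251,49.1449) → (82.5793,39.0583) → (61.6473,32.8422). Open path.

**Shape 4** — `<line>` line segment, stroke `#ff8800` → score (S498, F1750). Machine vertices: (119.1904,56.6438) → (72.1437,30.2146). Open path.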